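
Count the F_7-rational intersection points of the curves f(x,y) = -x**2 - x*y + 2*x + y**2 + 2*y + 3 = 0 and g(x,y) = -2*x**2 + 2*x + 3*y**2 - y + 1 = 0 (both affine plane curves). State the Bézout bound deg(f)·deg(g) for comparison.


Common zeros: {(2, 2)}; count = 1; Bézout bound = 4.

deg(f) = 2, deg(g) = 2, so Bézout bound = 4.
Scan x ∈ F_7. For each x, list the y ∈ F_7 with f(x, y) ≡ 0 and those with g(x, y) ≡ 0 (mod 7); the common zeros in that column are the intersection.
  x = 0: f ≡ 0 at y ∈ ∅; g ≡ 0 at y ∈ ∅; common: ∅.
  x = 1: f ≡ 0 at y ∈ ∅; g ≡ 0 at y ∈ ∅; common: ∅.
  x = 2: f ≡ 0 at y ∈ {2, 5}; g ≡ 0 at y ∈ {2, 3}; common: {2}.
  x = 3: f ≡ 0 at y ∈ {0, 1}; g ≡ 0 at y ∈ {6}; common: ∅.
  x = 4: f ≡ 0 at y ∈ ∅; g ≡ 0 at y ∈ {1, 4}; common: ∅.
  x = 5: f ≡ 0 at y ∈ {1, 2}; g ≡ 0 at y ∈ {6}; common: ∅.
  x = 6: f ≡ 0 at y ∈ {0, 4}; g ≡ 0 at y ∈ {2, 3}; common: ∅.
Collecting: common zeros = {(2, 2)}, so the count is 1.
Comparison with the Bézout bound: 1 ≤ 4 = deg(f)·deg(g), as expected for curves with no common component (the affine F_7-count falls short of the bound because intersections may lie at infinity, over extension fields, or carry multiplicity).


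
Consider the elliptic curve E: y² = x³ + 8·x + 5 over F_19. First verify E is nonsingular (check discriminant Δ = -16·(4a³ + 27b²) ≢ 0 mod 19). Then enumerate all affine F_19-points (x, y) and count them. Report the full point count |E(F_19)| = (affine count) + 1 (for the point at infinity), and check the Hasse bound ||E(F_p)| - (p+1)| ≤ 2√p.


Affine points = {(0, 9), (0, 10), (4, 5), (4, 14), (7, 9), (7, 10), (8, 7), (8, 12), (12, 9), (12, 10), (13, 8), (13, 11), (14, 7), (14, 12), (15, 2), (15, 17), (16, 7), (16, 12), (17, 0)}; affine count = 19; |E(F_19)| = 20.

Discriminant check: Δ ∝ 4a³ + 27b² = 4·8³ + 27·5² = 4·512 + 27·25 ≡ 6 (mod 19). Nonzero ⇒ E is nonsingular.
For each x ∈ F_19, compute rhs = x³ + 8·x + 5 mod 19, then count y ∈ F_19 with y² ≡ rhs.
  x = 0: rhs = 5, matching y values: 9, 10 (2 points).
  x = 1: rhs = 14, matching y values: none (0 points).
  x = 2: rhs = 10, matching y values: none (0 points).
  x = 3: rhs = 18, matching y values: none (0 points).
  x = 4: rhs = 6, matching y values: 5, 14 (2 points).
  x = 5: rhs = 18, matching y values: none (0 points).
  x = 6: rhs = 3, matching y values: none (0 points).
  x = 7: rhs = 5, matching y values: 9, 10 (2 points).
  x = 8: rhs = 11, matching y values: 7, 12 (2 points).
  x = 9: rhs = 8, matching y values: none (0 points).
  x = 10: rhs = 2, matching y values: none (0 points).
  x = 11: rhs = 18, matching y values: none (0 points).
  x = 12: rhs = 5, matching y values: 9, 10 (2 points).
  x = 13: rhs = 7, matching y values: 8, 11 (2 points).
  x = 14: rhs = 11, matching y values: 7, 12 (2 points).
  x = 15: rhs = 4, matching y values: 2, 17 (2 points).
  x = 16: rhs = 11, matching y values: 7, 12 (2 points).
  x = 17: rhs = 0, matching y values: 0 (1 points).
  x = 18: rhs = 15, matching y values: none (0 points).
Total affine count: 19.
Full point count |E(F_19)| = 19 + 1 = 20.
Hasse bound: |20 − (19+1)| = |0| = 0 ≤ 2√19 ≈ 8.7178 ✓.


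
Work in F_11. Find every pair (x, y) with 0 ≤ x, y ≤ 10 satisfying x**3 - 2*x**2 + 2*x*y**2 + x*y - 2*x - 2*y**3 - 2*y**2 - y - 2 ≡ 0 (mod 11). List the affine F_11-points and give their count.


Affine F_11-points: {(0, 3), (1, 9), (3, 3), (3, 4), (3, 6), (4, 0), (4, 6), (4, 8), (5, 5), (6, 1), (6, 6), (6, 9), (8, 1), (9, 5), (10, 1), (10, 3), (10, 5)}; count = 17.

For each of the 121 pairs (x, y) ∈ F_11², evaluate f(x, y) mod 11. Record the zeros.
  x = 0: [0↦9, 1↦4, 2↦5, 3↦0, 4↦10, 5↦1, 6↦5, 7↦10, 8↦4, 9↦8, 10↦10]  zeros at y ∈ {3}
  x = 1: [0↦6, 1↦4, 2↦1, 3↦7, 4↦10, 5↦9, 6↦3, 7↦2, 8↦5, 9↦0, 10↦8]  zeros at y ∈ {9}
  x = 2: [0↦5, 1↦6, 2↦10, 3↦5, 4↦1, 5↦8, 6↦3, 7↦7, 8↦8, 9↦5, 10↦8]  zeros at y ∈ ∅
  x = 3: [0↦1, 1↦5, 2↦5, 3↦0, 4↦0, 5↦4, 6↦0, 7↦9, 8↦8, 9↦7, 10↦5]  zeros at y ∈ {3, 4, 6}
  x = 4: [0↦0, 1↦7, 2↦3, 3↦9, 4↦2, 5↦3, 6↦0, 7↦3, 8↦0, 9↦1, 10↦5]  zeros at y ∈ {0, 6, 8}
  x = 5: [0↦8, 1↦7, 2↦10, 3↦5, 4↦2, 5↦0, 6↦9, 7↦6, 8↦1, 9↦4, 10↦3]  zeros at y ∈ {5}
  x = 6: [0↦9, 1↦0, 2↦10, 3↦5, 4↦6, 5↦1, 6↦0, 7↦2, 8↦6, 9↦0, 10↦5]  zeros at y ∈ {1, 6, 9}
  x = 7: [0↦9, 1↦3, 2↦9, 3↦4, 4↦9, 5↦1, 6↦1, 7↦8, 8↦10, 9↦6, 10↦6]  zeros at y ∈ ∅
  x = 8: [0↦3, 1↦0, 2↦2, 3↦8, 4↦6, 5↦6, 6↦7, 7↦8, 8↦8, 9↦6, 10↦1]  zeros at y ∈ {1}
  x = 9: [0↦8, 1↦8, 2↦6, 3↦1, 4↦3, 5↦0, 6↦2, 7↦8, 8↦6, 9↦6, 10↦7]  zeros at y ∈ {5}
  x = 10: [0↦8, 1↦0, 2↦5, 3↦0, 4↦6, 5↦0, 6↦3, 7↦3, 8↦10, 9↦1, 10↦8]  zeros at y ∈ {1, 3, 5}
Collecting zeros: affine points = {(0, 3), (1, 9), (3, 3), (3, 4), (3, 6), (4, 0), (4, 6), (4, 8), (5, 5), (6, 1), (6, 6), (6, 9), (8, 1), (9, 5), (10, 1), (10, 3), (10, 5)}.
Total count |C(F_11)_aff| = 17.


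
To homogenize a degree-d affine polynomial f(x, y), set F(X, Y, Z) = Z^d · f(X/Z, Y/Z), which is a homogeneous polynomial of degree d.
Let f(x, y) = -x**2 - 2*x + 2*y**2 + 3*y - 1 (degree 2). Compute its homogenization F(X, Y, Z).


F(X, Y, Z) = -X**2 - 2*X*Z + 2*Y**2 + 3*Y*Z - Z**2

deg(f) = 2.
Substitute x = X/Z, y = Y/Z into f, then multiply by Z^2.
  monomial -1·x^2·y^0 ↦ -1·X^2·Y^0·Z^0.
  monomial -2·x^1·y^0 ↦ -2·X^1·Y^0·Z^1.
  monomial 2·x^0·y^2 ↦ 2·X^0·Y^2·Z^0.
  monomial 3·x^0·y^1 ↦ 3·X^0·Y^1·Z^1.
  monomial -1·x^0·y^0 ↦ -1·X^0·Y^0·Z^2.
Collecting: F(X, Y, Z) = -X**2 - 2*X*Z + 2*Y**2 + 3*Y*Z - Z**2.


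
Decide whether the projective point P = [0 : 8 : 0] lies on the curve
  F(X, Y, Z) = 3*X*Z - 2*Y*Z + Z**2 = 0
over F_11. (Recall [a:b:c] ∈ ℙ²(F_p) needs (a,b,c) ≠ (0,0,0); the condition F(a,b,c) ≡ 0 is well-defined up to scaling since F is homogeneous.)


F(0,8,0) ≡ 0 (mod 11); P is on the curve.

Evaluate F(0, 8, 0) term-by-term (mod 11).
  3*X*Z ↦ 3·0·1·0 = 0
  -2*Y*Z ↦ -2·1·8·0 = 0
  Z**2 ↦ 1·1·1·0 = 0
Sum: F(0, 8, 0) = (0) + (0) + (0) = 0.
Reducing mod 11: 0 ≡ 0 (mod 11).
Since F(a, b, c) ≡ 0 (mod 11), P lies on the curve.


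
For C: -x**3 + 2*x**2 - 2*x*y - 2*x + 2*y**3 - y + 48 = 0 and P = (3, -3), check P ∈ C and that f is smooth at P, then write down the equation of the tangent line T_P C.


Tangent line at P: -11*x + 47*y + 174 = 0.

Step 1: f(3, -3) = 0, so P lies on C.
Step 2: partial derivatives
  f_x(x, y) = -3*x**2 + 4*x - 2*y - 2, f_y(x, y) = -2*x + 6*y**2 - 1.
  f_x(P) = -11, f_y(P) = 47 (gradient nonzero, so P is smooth).
Step 3: tangent line at P: -11·(x − 3) + 47·(y − -3) = 0.
Expanding: -11*x + 47*y + 174 = 0.


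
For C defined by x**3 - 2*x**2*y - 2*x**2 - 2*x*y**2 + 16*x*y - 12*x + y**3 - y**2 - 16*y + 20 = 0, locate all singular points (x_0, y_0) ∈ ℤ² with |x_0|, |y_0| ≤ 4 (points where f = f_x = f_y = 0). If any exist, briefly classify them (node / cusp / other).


Singular points: {(2, 2)}; classification: cusp.

Compute partial derivatives:
  f_x = 3*x**2 - 4*x*y - 4*x - 2*y**2 + 16*y - 12.
  f_y = -2*x**2 - 4*x*y + 16*x + 3*y**2 - 2*y - 16.
Scan x_0 ∈ {−4, ..., 4}. For each x_0, f_y(x_0, y) is a polynomial in y; find its integer roots y ∈ {−4, ..., 4}, then test f_x and f at those candidates.
  x = -4: f_y(-4, y) = 3*y**2 + 14*y - 112; no integer root y with |y| ≤ 4.
  x = -3: f_y(-3, y) = 3*y**2 + 10*y - 82; no integer root y with |y| ≤ 4.
  x = -2: f_y(-2, y) = 3*y**2 + 6*y - 56; no integer root y with |y| ≤ 4.
  x = -1: f_y(-1, y) = 3*y**2 + 2*y - 34; no integer root y with |y| ≤ 4.
  x = 0: f_y(0, y) = 3*y**2 - 2*y - 16; vanishes at y ∈ {-2}. (0, -2): f_x = -52 ≠ 0.
  x = 1: f_y(1, y) = 3*y**2 - 6*y - 2; no integer root y with |y| ≤ 4.
  x = 2: f_y(2, y) = 3*y**2 - 10*y + 8; vanishes at y ∈ {2}. (2, 2): f_x = 0, f = 0 — SINGULAR.
  x = 3: f_y(3, y) = 3*y**2 - 14*y + 14; no integer root y with |y| ≤ 4.
  x = 4: f_y(4, y) = 3*y**2 - 18*y + 16; no integer root y with |y| ≤ 4.
Only singular point on the grid: (2, 2).
Classify: substitute x = 2 + u, y = 2 + v and expand: f = u**3 - 2*u**2*v - 2*u*v**2 + v**3 + v**2.
No constant or linear terms (consistent with a singular point). Quadratic part: v**2. Cubic part: u**3 - 2*u**2*v - 2*u*v**2 + v**3.
The quadratic part v**2 is a perfect square, so there is a single (double) tangent line v = 0, i.e. y = 2. Restricting the cubic part to that line (v = 0) leaves u**3 ≠ 0, so f is not divisible by v and the branch is v² ≈ -u**3 to lowest order — this is a cusp.
Classification: cusp.


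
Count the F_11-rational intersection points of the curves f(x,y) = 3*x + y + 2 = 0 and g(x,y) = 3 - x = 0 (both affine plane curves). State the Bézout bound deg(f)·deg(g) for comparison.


Common zeros: {(3, 0)}; count = 1; Bézout bound = 1.

deg(f) = 1, deg(g) = 1, so Bézout bound = 1.
Scan x ∈ F_11. For each x, list the y ∈ F_11 with f(x, y) ≡ 0 and those with g(x, y) ≡ 0 (mod 11); the common zeros in that column are the intersection.
  x = 0: f ≡ 0 at y ∈ {9}; g ≡ 0 at y ∈ ∅; common: ∅.
  x = 1: f ≡ 0 at y ∈ {6}; g ≡ 0 at y ∈ ∅; common: ∅.
  x = 2: f ≡ 0 at y ∈ {3}; g ≡ 0 at y ∈ ∅; common: ∅.
  x = 3: f ≡ 0 at y ∈ {0}; g ≡ 0 at y ∈ {0, 1, 2, 3, 4, 5, 6, 7, 8, 9, 10}; common: {0}.
  x = 4: f ≡ 0 at y ∈ {8}; g ≡ 0 at y ∈ ∅; common: ∅.
  x = 5: f ≡ 0 at y ∈ {5}; g ≡ 0 at y ∈ ∅; common: ∅.
  x = 6: f ≡ 0 at y ∈ {2}; g ≡ 0 at y ∈ ∅; common: ∅.
  x = 7: f ≡ 0 at y ∈ {10}; g ≡ 0 at y ∈ ∅; common: ∅.
  x = 8: f ≡ 0 at y ∈ {7}; g ≡ 0 at y ∈ ∅; common: ∅.
  x = 9: f ≡ 0 at y ∈ {4}; g ≡ 0 at y ∈ ∅; common: ∅.
  x = 10: f ≡ 0 at y ∈ {1}; g ≡ 0 at y ∈ ∅; common: ∅.
Collecting: common zeros = {(3, 0)}, so the count is 1.
Comparison with the Bézout bound: 1 ≤ 1 = deg(f)·deg(g), as expected for curves with no common component (the bound is attained).


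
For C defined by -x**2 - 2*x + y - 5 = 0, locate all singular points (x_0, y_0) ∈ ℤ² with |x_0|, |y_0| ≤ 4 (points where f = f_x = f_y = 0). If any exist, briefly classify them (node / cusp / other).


No singular points in the scanned grid; C is smooth there.

Compute partial derivatives:
  f_x = -2*x - 2.
  f_y = 1.
f_y = 1 is a nonzero constant, so f_y never vanishes: no point (x, y) can satisfy f = f_x = f_y = 0. In particular no (x, y) ∈ {−4, ..., 4}² is singular; the curve is smooth.


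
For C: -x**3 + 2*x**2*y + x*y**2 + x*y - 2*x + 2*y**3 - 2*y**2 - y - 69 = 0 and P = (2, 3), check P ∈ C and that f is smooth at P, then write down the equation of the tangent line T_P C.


Tangent line at P: 22*x + 63*y - 233 = 0.

Step 1: f(2, 3) = 0, so P lies on C.
Step 2: partial derivatives
  f_x(x, y) = -3*x**2 + 4*x*y + y**2 + y - 2, f_y(x, y) = 2*x**2 + 2*x*y + x + 6*y**2 - 4*y - 1.
  f_x(P) = 22, f_y(P) = 63 (gradient nonzero, so P is smooth).
Step 3: tangent line at P: 22·(x − 2) + 63·(y − 3) = 0.
Expanding: 22*x + 63*y - 233 = 0.


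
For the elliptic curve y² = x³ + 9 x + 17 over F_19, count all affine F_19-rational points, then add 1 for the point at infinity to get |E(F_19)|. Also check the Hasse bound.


Affine points = {(0, 6), (0, 13), (2, 9), (2, 10), (5, 4), (5, 15), (7, 9), (7, 10), (10, 9), (10, 10), (16, 1), (16, 18), (18, 8), (18, 11)}; affine count = 14; |E(F_19)| = 15.

Discriminant check: Δ ∝ 4a³ + 27b² = 4·9³ + 27·17² = 4·729 + 27·289 ≡ 3 (mod 19). Nonzero ⇒ E is nonsingular.
For each x ∈ F_19, compute rhs = x³ + 9·x + 17 mod 19, then count y ∈ F_19 with y² ≡ rhs.
  x = 0: rhs = 17, matching y values: 6, 13 (2 points).
  x = 1: rhs = 8, matching y values: none (0 points).
  x = 2: rhs = 5, matching y values: 9, 10 (2 points).
  x = 3: rhs = 14, matching y values: none (0 points).
  x = 4: rhs = 3, matching y values: none (0 points).
  x = 5: rhs = 16, matching y values: 4, 15 (2 points).
  x = 6: rhs = 2, matching y values: none (0 points).
  x = 7: rhs = 5, matching y values: 9, 10 (2 points).
  x = 8: rhs = 12, matching y values: none (0 points).
  x = 9: rhs = 10, matching y values: none (0 points).
  x = 10: rhs = 5, matching y values: 9, 10 (2 points).
  x = 11: rhs = 3, matching y values: none (0 points).
  x = 12: rhs = 10, matching y values: none (0 points).
  x = 13: rhs = 13, matching y values: none (0 points).
  x = 14: rhs = 18, matching y values: none (0 points).
  x = 15: rhs = 12, matching y values: none (0 points).
  x = 16: rhs = 1, matching y values: 1, 18 (2 points).
  x = 17: rhs = 10, matching y values: none (0 points).
  x = 18: rhs = 7, matching y values: 8, 11 (2 points).
Total affine count: 14.
Full point count |E(F_19)| = 14 + 1 = 15.
Hasse bound: |15 − (19+1)| = |-5| = 5 ≤ 2√19 ≈ 8.7178 ✓.


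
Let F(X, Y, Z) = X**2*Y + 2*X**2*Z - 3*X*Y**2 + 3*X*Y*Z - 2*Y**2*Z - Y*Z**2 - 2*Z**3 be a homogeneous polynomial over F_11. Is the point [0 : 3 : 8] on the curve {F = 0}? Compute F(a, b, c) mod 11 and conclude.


F(0,3,8) ≡ 4 (mod 11); P is NOT on the curve.

Evaluate F(0, 3, 8) term-by-term (mod 11).
  X**2*Y ↦ 1·0·3·1 = 0
  2*X**2*Z ↦ 2·0·1·8 = 0
  -3*X*Y**2 ↦ -3·0·9·1 = 0
  3*X*Y*Z ↦ 3·0·3·8 = 0
  -2*Y**2*Z ↦ -2·1·9·8 = -144
  -Y*Z**2 ↦ -1·1·3·64 = -192
  -2*Z**3 ↦ -2·1·1·512 = -1024
Sum: F(0, 3, 8) = (0) + (0) + (0) + (0) + (-144) + (-192) + (-1024) = -1360.
Reducing mod 11: -1360 ≡ 4 (mod 11).
Since F(a, b, c) ≡ 4 ≠ 0 (mod 11), P does NOT lie on the curve.


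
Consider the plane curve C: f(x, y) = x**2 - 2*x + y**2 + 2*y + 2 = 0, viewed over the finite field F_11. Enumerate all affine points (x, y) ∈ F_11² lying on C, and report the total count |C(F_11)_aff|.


Affine F_11-points: {(1, 10)}; count = 1.

For each of the 121 pairs (x, y) ∈ F_11², evaluate f(x, y) mod 11. Record the zeros.
  x = 0: [0↦2, 1↦5, 2↦10, 3↦6, 4↦4, 5↦4, 6↦6, 7↦10, 8↦5, 9↦2, 10↦1]  zeros at y ∈ ∅
  x = 1: [0↦1, 1↦4, 2↦9, 3↦5, 4↦3, 5↦3, 6↦5, 7↦9, 8↦4, 9↦1, 10↦0]  zeros at y ∈ {10}
  x = 2: [0↦2, 1↦5, 2↦10, 3↦6, 4↦4, 5↦4, 6↦6, 7↦10, 8↦5, 9↦2, 10↦1]  zeros at y ∈ ∅
  x = 3: [0↦5, 1↦8, 2↦2, 3↦9, 4↦7, 5↦7, 6↦9, 7↦2, 8↦8, 9↦5, 10↦4]  zeros at y ∈ ∅
  x = 4: [0↦10, 1↦2, 2↦7, 3↦3, 4↦1, 5↦1, 6↦3, 7↦7, 8↦2, 9↦10, 10↦9]  zeros at y ∈ ∅
  x = 5: [0↦6, 1↦9, 2↦3, 3↦10, 4↦8, 5↦8, 6↦10, 7↦3, 8↦9, 9↦6, 10↦5]  zeros at y ∈ ∅
  x = 6: [0↦4, 1↦7, 2↦1, 3↦8, 4↦6, 5↦6, 6↦8, 7↦1, 8↦7, 9↦4, 10↦3]  zeros at y ∈ ∅
  x = 7: [0↦4, 1↦7, 2↦1, 3↦8, 4↦6, 5↦6, 6↦8, 7↦1, 8↦7, 9↦4, 10↦3]  zeros at y ∈ ∅
  x = 8: [0↦6, 1↦9, 2↦3, 3↦10, 4↦8, 5↦8, 6↦10, 7↦3, 8↦9, 9↦6, 10↦5]  zeros at y ∈ ∅
  x = 9: [0↦10, 1↦2, 2↦7, 3↦3, 4↦1, 5↦1, 6↦3, 7↦7, 8↦2, 9↦10, 10↦9]  zeros at y ∈ ∅
  x = 10: [0↦5, 1↦8, 2↦2, 3↦9, 4↦7, 5↦7, 6↦9, 7↦2, 8↦8, 9↦5, 10↦4]  zeros at y ∈ ∅
Collecting zeros: affine points = {(1, 10)}.
Total count |C(F_11)_aff| = 1.


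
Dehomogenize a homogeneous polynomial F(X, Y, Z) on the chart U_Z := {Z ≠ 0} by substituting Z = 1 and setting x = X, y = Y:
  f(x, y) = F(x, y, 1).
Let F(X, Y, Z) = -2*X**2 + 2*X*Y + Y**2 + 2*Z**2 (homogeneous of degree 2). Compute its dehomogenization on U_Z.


f(x, y) = -2*x**2 + 2*x*y + y**2 + 2

On U_Z we set Z = 1. Each monomial c·X^i·Y^j·Z^k in F becomes c·x^i·y^j·1^k = c·x^i·y^j.
Substituting Z = 1: F(X, Y, 1) = -2*x**2 + 2*x*y + y**2 + 2.
Note: deg(f) ≤ deg(F) = 2; strict inequality happens when F is divisible by Z (lost terms).


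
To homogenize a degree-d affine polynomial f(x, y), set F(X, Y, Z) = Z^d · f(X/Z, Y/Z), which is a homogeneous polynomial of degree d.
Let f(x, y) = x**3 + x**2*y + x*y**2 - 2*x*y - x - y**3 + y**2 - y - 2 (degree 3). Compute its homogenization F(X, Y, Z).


F(X, Y, Z) = X**3 + X**2*Y + X*Y**2 - 2*X*Y*Z - X*Z**2 - Y**3 + Y**2*Z - Y*Z**2 - 2*Z**3

deg(f) = 3.
Substitute x = X/Z, y = Y/Z into f, then multiply by Z^3.
  monomial 1·x^3·y^0 ↦ 1·X^3·Y^0·Z^0.
  monomial 1·x^2·y^1 ↦ 1·X^2·Y^1·Z^0.
  monomial 1·x^1·y^2 ↦ 1·X^1·Y^2·Z^0.
  monomial -2·x^1·y^1 ↦ -2·X^1·Y^1·Z^1.
  monomial -1·x^1·y^0 ↦ -1·X^1·Y^0·Z^2.
  monomial -1·x^0·y^3 ↦ -1·X^0·Y^3·Z^0.
  monomial 1·x^0·y^2 ↦ 1·X^0·Y^2·Z^1.
  monomial -1·x^0·y^1 ↦ -1·X^0·Y^1·Z^2.
  monomial -2·x^0·y^0 ↦ -2·X^0·Y^0·Z^3.
Collecting: F(X, Y, Z) = X**3 + X**2*Y + X*Y**2 - 2*X*Y*Z - X*Z**2 - Y**3 + Y**2*Z - Y*Z**2 - 2*Z**3.


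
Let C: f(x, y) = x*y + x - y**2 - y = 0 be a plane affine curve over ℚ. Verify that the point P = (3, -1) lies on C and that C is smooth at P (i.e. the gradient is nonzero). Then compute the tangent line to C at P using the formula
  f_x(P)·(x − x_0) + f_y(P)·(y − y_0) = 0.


Tangent line at P: 4*y + 4 = 0.

Step 1: f(3, -1) = 0, so P lies on C.
Step 2: partial derivatives
  f_x(x, y) = y + 1, f_y(x, y) = x - 2*y - 1.
  f_x(P) = 0, f_y(P) = 4 (gradient nonzero, so P is smooth).
Step 3: tangent line at P: 0·(x − 3) + 4·(y − -1) = 0.
Expanding: 4*y + 4 = 0.


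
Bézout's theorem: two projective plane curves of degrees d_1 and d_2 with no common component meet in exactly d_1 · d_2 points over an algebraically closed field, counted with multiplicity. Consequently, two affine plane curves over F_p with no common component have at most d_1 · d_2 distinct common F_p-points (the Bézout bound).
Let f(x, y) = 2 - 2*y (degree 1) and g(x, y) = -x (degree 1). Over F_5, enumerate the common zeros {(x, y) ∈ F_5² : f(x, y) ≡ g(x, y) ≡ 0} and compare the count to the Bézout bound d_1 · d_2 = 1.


Common zeros: {(0, 1)}; count = 1; Bézout bound = 1.

deg(f) = 1, deg(g) = 1, so Bézout bound = 1.
Scan x ∈ F_5. For each x, list the y ∈ F_5 with f(x, y) ≡ 0 and those with g(x, y) ≡ 0 (mod 5); the common zeros in that column are the intersection.
  x = 0: f ≡ 0 at y ∈ {1}; g ≡ 0 at y ∈ {0, 1, 2, 3, 4}; common: {1}.
  x = 1: f ≡ 0 at y ∈ {1}; g ≡ 0 at y ∈ ∅; common: ∅.
  x = 2: f ≡ 0 at y ∈ {1}; g ≡ 0 at y ∈ ∅; common: ∅.
  x = 3: f ≡ 0 at y ∈ {1}; g ≡ 0 at y ∈ ∅; common: ∅.
  x = 4: f ≡ 0 at y ∈ {1}; g ≡ 0 at y ∈ ∅; common: ∅.
Collecting: common zeros = {(0, 1)}, so the count is 1.
Comparison with the Bézout bound: 1 ≤ 1 = deg(f)·deg(g), as expected for curves with no common component (the bound is attained).


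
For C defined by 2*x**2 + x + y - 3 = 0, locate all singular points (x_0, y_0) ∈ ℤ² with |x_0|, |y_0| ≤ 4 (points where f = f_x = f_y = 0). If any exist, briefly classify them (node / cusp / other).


No singular points in the scanned grid; C is smooth there.

Compute partial derivatives:
  f_x = 4*x + 1.
  f_y = 1.
f_y = 1 is a nonzero constant, so f_y never vanishes: no point (x, y) can satisfy f = f_x = f_y = 0. In particular no (x, y) ∈ {−4, ..., 4}² is singular; the curve is smooth.


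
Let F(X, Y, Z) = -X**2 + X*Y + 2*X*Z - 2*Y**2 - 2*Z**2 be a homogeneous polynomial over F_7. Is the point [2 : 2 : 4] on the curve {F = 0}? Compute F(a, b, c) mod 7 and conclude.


F(2,2,4) ≡ 4 (mod 7); P is NOT on the curve.

Evaluate F(2, 2, 4) term-by-term (mod 7).
  -X**2 ↦ -1·4·1·1 = -4
  X*Y ↦ 1·2·2·1 = 4
  2*X*Z ↦ 2·2·1·4 = 16
  -2*Y**2 ↦ -2·1·4·1 = -8
  -2*Z**2 ↦ -2·1·1·16 = -32
Sum: F(2, 2, 4) = (-4) + (4) + (16) + (-8) + (-32) = -24.
Reducing mod 7: -24 ≡ 4 (mod 7).
Since F(a, b, c) ≡ 4 ≠ 0 (mod 7), P does NOT lie on the curve.


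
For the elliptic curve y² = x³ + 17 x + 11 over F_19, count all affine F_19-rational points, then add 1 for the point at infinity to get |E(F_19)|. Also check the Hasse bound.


Affine points = {(0, 7), (0, 12), (6, 5), (6, 14), (7, 6), (7, 13), (9, 0), (11, 3), (11, 16), (12, 9), (12, 10), (13, 4), (13, 15), (16, 3), (16, 16), (17, 8), (17, 11)}; affine count = 17; |E(F_19)| = 18.

Discriminant check: Δ ∝ 4a³ + 27b² = 4·17³ + 27·11² = 4·4913 + 27·121 ≡ 5 (mod 19). Nonzero ⇒ E is nonsingular.
For each x ∈ F_19, compute rhs = x³ + 17·x + 11 mod 19, then count y ∈ F_19 with y² ≡ rhs.
  x = 0: rhs = 11, matching y values: 7, 12 (2 points).
  x = 1: rhs = 10, matching y values: none (0 points).
  x = 2: rhs = 15, matching y values: none (0 points).
  x = 3: rhs = 13, matching y values: none (0 points).
  x = 4: rhs = 10, matching y values: none (0 points).
  x = 5: rhs = 12, matching y values: none (0 points).
  x = 6: rhs = 6, matching y values: 5, 14 (2 points).
  x = 7: rhs = 17, matching y values: 6, 13 (2 points).
  x = 8: rhs = 13, matching y values: none (0 points).
  x = 9: rhs = 0, matching y values: 0 (1 points).
  x = 10: rhs = 3, matching y values: none (0 points).
  x = 11: rhs = 9, matching y values: 3, 16 (2 points).
  x = 12: rhs = 5, matching y values: 9, 10 (2 points).
  x = 13: rhs = 16, matching y values: 4, 15 (2 points).
  x = 14: rhs = 10, matching y values: none (0 points).
  x = 15: rhs = 12, matching y values: none (0 points).
  x = 16: rhs = 9, matching y values: 3, 16 (2 points).
  x = 17: rhs = 7, matching y values: 8, 11 (2 points).
  x = 18: rhs = 12, matching y values: none (0 points).
Total affine count: 17.
Full point count |E(F_19)| = 17 + 1 = 18.
Hasse bound: |18 − (19+1)| = |-2| = 2 ≤ 2√19 ≈ 8.7178 ✓.


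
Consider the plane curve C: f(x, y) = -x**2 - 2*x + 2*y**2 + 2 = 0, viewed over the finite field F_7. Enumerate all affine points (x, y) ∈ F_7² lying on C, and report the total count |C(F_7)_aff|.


Affine F_7-points: {(1, 2), (1, 5), (4, 2), (4, 5), (6, 3), (6, 4)}; count = 6.

For each of the 49 pairs (x, y) ∈ F_7², evaluate f(x, y) mod 7. Record the zeros.
  x = 0: [0↦2, 1↦4, 2↦3, 3↦6, 4↦6, 5↦3, 6↦4]  zeros at y ∈ ∅
  x = 1: [0↦6, 1↦1, 2↦0, 3↦3, 4↦3, 5↦0, 6↦1]  zeros at y ∈ {2, 5}
  x = 2: [0↦1, 1↦3, 2↦2, 3↦5, 4↦5, 5↦2, 6↦3]  zeros at y ∈ ∅
  x = 3: [0↦1, 1↦3, 2↦2, 3↦5, 4↦5, 5↦2, 6↦3]  zeros at y ∈ ∅
  x = 4: [0↦6, 1↦1, 2↦0, 3↦3, 4↦3, 5↦0, 6↦1]  zeros at y ∈ {2, 5}
  x = 5: [0↦2, 1↦4, 2↦3, 3↦6, 4↦6, 5↦3, 6↦4]  zeros at y ∈ ∅
  x = 6: [0↦3, 1↦5, 2↦4, 3↦0, 4↦0, 5↦4, 6↦5]  zeros at y ∈ {3, 4}
Collecting zeros: affine points = {(1, 2), (1, 5), (4, 2), (4, 5), (6, 3), (6, 4)}.
Total count |C(F_7)_aff| = 6.


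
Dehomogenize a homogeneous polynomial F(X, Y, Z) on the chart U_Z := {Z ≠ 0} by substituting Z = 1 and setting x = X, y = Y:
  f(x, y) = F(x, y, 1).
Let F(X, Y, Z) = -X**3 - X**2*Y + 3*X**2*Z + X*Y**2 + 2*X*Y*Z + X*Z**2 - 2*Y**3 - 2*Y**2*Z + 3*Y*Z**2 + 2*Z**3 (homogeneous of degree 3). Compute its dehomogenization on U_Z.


f(x, y) = -x**3 - x**2*y + 3*x**2 + x*y**2 + 2*x*y + x - 2*y**3 - 2*y**2 + 3*y + 2

On U_Z we set Z = 1. Each monomial c·X^i·Y^j·Z^k in F becomes c·x^i·y^j·1^k = c·x^i·y^j.
Substituting Z = 1: F(X, Y, 1) = -x**3 - x**2*y + 3*x**2 + x*y**2 + 2*x*y + x - 2*y**3 - 2*y**2 + 3*y + 2.
Note: deg(f) ≤ deg(F) = 3; strict inequality happens when F is divisible by Z (lost terms).


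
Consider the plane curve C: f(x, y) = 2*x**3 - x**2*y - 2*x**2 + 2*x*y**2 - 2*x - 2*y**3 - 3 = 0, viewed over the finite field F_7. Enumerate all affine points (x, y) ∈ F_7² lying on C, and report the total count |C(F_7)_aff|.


Affine F_7-points: {(1, 4), (1, 5), (1, 6), (2, 2), (3, 3), (4, 4), (5, 2), (5, 4), (5, 6)}; count = 9.

For each of the 49 pairs (x, y) ∈ F_7², evaluate f(x, y) mod 7. Record the zeros.
  x = 0: [0↦4, 1↦2, 2↦2, 3↦6, 4↦2, 5↦6, 6↦6]  zeros at y ∈ ∅
  x = 1: [0↦2, 1↦1, 2↦6, 3↦5, 4↦0, 5↦0, 6↦0]  zeros at y ∈ {4, 5, 6}
  x = 2: [0↦1, 1↦6, 2↦0, 3↦6, 4↦5, 5↦6, 6↦4]  zeros at y ∈ {2}
  x = 3: [0↦6, 1↦1, 2↦3, 3↦0, 4↦1, 5↦1, 6↦2]  zeros at y ∈ {3}
  x = 4: [0↦1, 1↦5, 2↦6, 3↦6, 4↦0, 5↦4, 6↦6]  zeros at y ∈ {4}
  x = 5: [0↦5, 1↦2, 2↦0, 3↦1, 4↦0, 5↦6, 6↦0]  zeros at y ∈ {2, 4, 6}
  x = 6: [0↦2, 1↦4, 2↦4, 3↦4, 4↦6, 5↦5, 6↦3]  zeros at y ∈ ∅
Collecting zeros: affine points = {(1, 4), (1, 5), (1, 6), (2, 2), (3, 3), (4, 4), (5, 2), (5, 4), (5, 6)}.
Total count |C(F_7)_aff| = 9.


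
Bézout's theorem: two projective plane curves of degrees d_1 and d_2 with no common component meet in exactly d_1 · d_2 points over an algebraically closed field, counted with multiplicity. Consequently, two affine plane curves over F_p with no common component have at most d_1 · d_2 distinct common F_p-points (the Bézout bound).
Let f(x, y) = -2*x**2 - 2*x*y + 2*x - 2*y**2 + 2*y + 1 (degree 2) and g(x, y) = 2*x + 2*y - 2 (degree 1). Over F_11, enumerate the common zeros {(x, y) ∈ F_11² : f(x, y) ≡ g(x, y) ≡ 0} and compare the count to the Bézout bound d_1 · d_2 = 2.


Common zeros: {(3, 9), (9, 3)}; count = 2; Bézout bound = 2.

deg(f) = 2, deg(g) = 1, so Bézout bound = 2.
Scan x ∈ F_11. For each x, list the y ∈ F_11 with f(x, y) ≡ 0 and those with g(x, y) ≡ 0 (mod 11); the common zeros in that column are the intersection.
  x = 0: f ≡ 0 at y ∈ {3, 9}; g ≡ 0 at y ∈ {1}; common: ∅.
  x = 1: f ≡ 0 at y ∈ ∅; g ≡ 0 at y ∈ {0}; common: ∅.
  x = 2: f ≡ 0 at y ∈ ∅; g ≡ 0 at y ∈ {10}; common: ∅.
  x = 3: f ≡ 0 at y ∈ {0, 9}; g ≡ 0 at y ∈ {9}; common: {9}.
  x = 4: f ≡ 0 at y ∈ ∅; g ≡ 0 at y ∈ {8}; common: ∅.
  x = 5: f ≡ 0 at y ∈ {8, 10}; g ≡ 0 at y ∈ {7}; common: ∅.
  x = 6: f ≡ 0 at y ∈ ∅; g ≡ 0 at y ∈ {6}; common: ∅.
  x = 7: f ≡ 0 at y ∈ ∅; g ≡ 0 at y ∈ {5}; common: ∅.
  x = 8: f ≡ 0 at y ∈ {5, 10}; g ≡ 0 at y ∈ {4}; common: ∅.
  x = 9: f ≡ 0 at y ∈ {0, 3}; g ≡ 0 at y ∈ {3}; common: {3}.
  x = 10: f ≡ 0 at y ∈ {5, 8}; g ≡ 0 at y ∈ {2}; common: ∅.
Collecting: common zeros = {(3, 9), (9, 3)}, so the count is 2.
Comparison with the Bézout bound: 2 ≤ 2 = deg(f)·deg(g), as expected for curves with no common component (the bound is attained).


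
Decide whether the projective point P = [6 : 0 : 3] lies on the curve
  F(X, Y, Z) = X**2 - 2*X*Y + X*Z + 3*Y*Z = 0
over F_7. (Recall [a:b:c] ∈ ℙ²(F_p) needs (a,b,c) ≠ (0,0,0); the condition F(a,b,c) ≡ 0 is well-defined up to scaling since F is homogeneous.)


F(6,0,3) ≡ 5 (mod 7); P is NOT on the curve.

Evaluate F(6, 0, 3) term-by-term (mod 7).
  X**2 ↦ 1·36·1·1 = 36
  -2*X*Y ↦ -2·6·0·1 = 0
  X*Z ↦ 1·6·1·3 = 18
  3*Y*Z ↦ 3·1·0·3 = 0
Sum: F(6, 0, 3) = (36) + (0) + (18) + (0) = 54.
Reducing mod 7: 54 ≡ 5 (mod 7).
Since F(a, b, c) ≡ 5 ≠ 0 (mod 7), P does NOT lie on the curve.


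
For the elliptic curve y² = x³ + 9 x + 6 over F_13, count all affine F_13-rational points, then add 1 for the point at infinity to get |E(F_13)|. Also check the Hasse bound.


Affine points = {(1, 4), (1, 9), (6, 4), (6, 9), (7, 3), (7, 10), (9, 6), (9, 7), (10, 2), (10, 11), (12, 3), (12, 10)}; affine count = 12; |E(F_13)| = 13.

Discriminant check: Δ ∝ 4a³ + 27b² = 4·9³ + 27·6² = 4·729 + 27·36 ≡ 1 (mod 13). Nonzero ⇒ E is nonsingular.
For each x ∈ F_13, compute rhs = x³ + 9·x + 6 mod 13, then count y ∈ F_13 with y² ≡ rhs.
  x = 0: rhs = 6, matching y values: none (0 points).
  x = 1: rhs = 3, matching y values: 4, 9 (2 points).
  x = 2: rhs = 6, matching y values: none (0 points).
  x = 3: rhs = 8, matching y values: none (0 points).
  x = 4: rhs = 2, matching y values: none (0 points).
  x = 5: rhs = 7, matching y values: none (0 points).
  x = 6: rhs = 3, matching y values: 4, 9 (2 points).
  x = 7: rhs = 9, matching y values: 3, 10 (2 points).
  x = 8: rhs = 5, matching y values: none (0 points).
  x = 9: rhs = 10, matching y values: 6, 7 (2 points).
  x = 10: rhs = 4, matching y values: 2, 11 (2 points).
  x = 11: rhs = 6, matching y values: none (0 points).
  x = 12: rhs = 9, matching y values: 3, 10 (2 points).
Total affine count: 12.
Full point count |E(F_13)| = 12 + 1 = 13.
Hasse bound: |13 − (13+1)| = |-1| = 1 ≤ 2√13 ≈ 7.2111 ✓.


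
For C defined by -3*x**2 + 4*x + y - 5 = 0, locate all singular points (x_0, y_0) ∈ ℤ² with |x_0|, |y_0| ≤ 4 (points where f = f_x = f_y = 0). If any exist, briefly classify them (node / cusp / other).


No singular points in the scanned grid; C is smooth there.

Compute partial derivatives:
  f_x = 4 - 6*x.
  f_y = 1.
f_y = 1 is a nonzero constant, so f_y never vanishes: no point (x, y) can satisfy f = f_x = f_y = 0. In particular no (x, y) ∈ {−4, ..., 4}² is singular; the curve is smooth.


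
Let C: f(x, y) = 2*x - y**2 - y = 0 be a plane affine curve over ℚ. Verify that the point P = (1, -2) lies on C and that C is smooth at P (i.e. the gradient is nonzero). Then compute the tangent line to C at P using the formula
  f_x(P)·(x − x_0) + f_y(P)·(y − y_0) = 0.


Tangent line at P: 2*x + 3*y + 4 = 0.

Step 1: f(1, -2) = 0, so P lies on C.
Step 2: partial derivatives
  f_x(x, y) = 2, f_y(x, y) = -2*y - 1.
  f_x(P) = 2, f_y(P) = 3 (gradient nonzero, so P is smooth).
Step 3: tangent line at P: 2·(x − 1) + 3·(y − -2) = 0.
Expanding: 2*x + 3*y + 4 = 0.


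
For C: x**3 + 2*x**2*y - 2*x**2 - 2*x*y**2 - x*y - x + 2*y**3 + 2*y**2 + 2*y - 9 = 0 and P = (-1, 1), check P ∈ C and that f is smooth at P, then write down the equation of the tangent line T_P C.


Tangent line at P: -x + 19*y - 20 = 0.

Step 1: f(-1, 1) = 0, so P lies on C.
Step 2: partial derivatives
  f_x(x, y) = 3*x**2 + 4*x*y - 4*x - 2*y**2 - y - 1, f_y(x, y) = 2*x**2 - 4*x*y - x + 6*y**2 + 4*y + 2.
  f_x(P) = -1, f_y(P) = 19 (gradient nonzero, so P is smooth).
Step 3: tangent line at P: -1·(x − -1) + 19·(y − 1) = 0.
Expanding: -x + 19*y - 20 = 0.


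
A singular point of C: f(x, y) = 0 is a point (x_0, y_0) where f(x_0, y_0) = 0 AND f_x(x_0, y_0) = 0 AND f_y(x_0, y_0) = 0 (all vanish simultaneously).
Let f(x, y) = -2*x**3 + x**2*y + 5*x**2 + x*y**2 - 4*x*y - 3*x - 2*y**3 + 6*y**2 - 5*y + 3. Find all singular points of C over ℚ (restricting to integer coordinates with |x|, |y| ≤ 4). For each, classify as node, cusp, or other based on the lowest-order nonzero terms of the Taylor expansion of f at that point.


Singular points: {(1, 1)}; classification: cusp.

Compute partial derivatives:
  f_x = -6*x**2 + 2*x*y + 10*x + y**2 - 4*y - 3.
  f_y = x**2 + 2*x*y - 4*x - 6*y**2 + 12*y - 5.
Scan x_0 ∈ {−4, ..., 4}. For each x_0, f_y(x_0, y) is a polynomial in y; find its integer roots y ∈ {−4, ..., 4}, then test f_x and f at those candidates.
  x = -4: f_y(-4, y) = -6*y**2 + 4*y + 27; no integer root y with |y| ≤ 4.
  x = -3: f_y(-3, y) = -6*y**2 + 6*y + 16; no integer root y with |y| ≤ 4.
  x = -2: f_y(-2, y) = -6*y**2 + 8*y + 7; no integer root y with |y| ≤ 4.
  x = -1: f_y(-1, y) = -6*y**2 + 10*y; vanishes at y ∈ {0}. (-1, 0): f_x = -19 ≠ 0.
  x = 0: f_y(0, y) = -6*y**2 + 12*y - 5; no integer root y with |y| ≤ 4.
  x = 1: f_y(1, y) = -6*y**2 + 14*y - 8; vanishes at y ∈ {1}. (1, 1): f_x = 0, f = 0 — SINGULAR.
  x = 2: f_y(2, y) = -6*y**2 + 16*y - 9; no integer root y with |y| ≤ 4.
  x = 3: f_y(3, y) = -6*y**2 + 18*y - 8; no integer root y with |y| ≤ 4.
  x = 4: f_y(4, y) = -6*y**2 + 20*y - 5; no integer root y with |y| ≤ 4.
Only singular point on the grid: (1, 1).
Classify: substitute x = 1 + u, y = 1 + v and expand: f = -2*u**3 + u**2*v + u*v**2 - 2*v**3 + v**2.
No constant or linear terms (consistent with a singular point). Quadratic part: v**2. Cubic part: -2*u**3 + u**2*v + u*v**2 - 2*v**3.
The quadratic part v**2 is a perfect square, so there is a single (double) tangent line v = 0, i.e. y = 1. Restricting the cubic part to that line (v = 0) leaves -2*u**3 ≠ 0, so f is not divisible by v and the branch is v² ≈ 2*u**3 to lowest order — this is a cusp.
Classification: cusp.


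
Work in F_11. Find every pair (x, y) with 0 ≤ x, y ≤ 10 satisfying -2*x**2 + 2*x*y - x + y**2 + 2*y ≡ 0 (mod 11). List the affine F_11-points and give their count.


Affine F_11-points: {(0, 0), (0, 9), (3, 5), (3, 9), (5, 0), (5, 10), (7, 1), (7, 5), (10, 1), (10, 10)}; count = 10.

For each of the 121 pairs (x, y) ∈ F_11², evaluate f(x, y) mod 11. Record the zeros.
  x = 0: [0↦0, 1↦3, 2↦8, 3↦4, 4↦2, 5↦2, 6↦4, 7↦8, 8↦3, 9↦0, 10↦10]  zeros at y ∈ {0, 9}
  x = 1: [0↦8, 1↦2, 2↦9, 3↦7, 4↦7, 5↦9, 6↦2, 7↦8, 8↦5, 9↦4, 10↦5]  zeros at y ∈ ∅
  x = 2: [0↦1, 1↦8, 2↦6, 3↦6, 4↦8, 5↦1, 6↦7, 7↦4, 8↦3, 9↦4, 10↦7]  zeros at y ∈ ∅
  x = 3: [0↦1, 1↦10, 2↦10, 3↦1, 4↦5, 5↦0, 6↦8, 7↦7, 8↦8, 9↦0, 10↦5]  zeros at y ∈ {5, 9}
  x = 4: [0↦8, 1↦8, 2↦10, 3↦3, 4↦9, 5↦6, 6↦5, 7↦6, 8↦9, 9↦3, 10↦10]  zeros at y ∈ ∅
  x = 5: [0↦0, 1↦2, 2↦6, 3↦1, 4↦9, 5↦8, 6↦9, 7↦1, 8↦6, 9↦2, 10↦0]  zeros at y ∈ {0, 10}
  x = 6: [0↦10, 1↦3, 2↦9, 3↦6, 4↦5, 5↦6, 6↦9, 7↦3, 8↦10, 9↦8, 10↦8]  zeros at y ∈ ∅
  x = 7: [0↦5, 1↦0, 2↦8, 3↦7, 4↦8, 5↦0, 6↦5, 7↦1, 8↦10, 9↦10, 10↦1]  zeros at y ∈ {1, 5}
  x = 8: [0↦7, 1↦4, 2↦3, 3↦4, 4↦7, 5↦1, 6↦8, 7↦6, 8↦6, 9↦8, 10↦1]  zeros at y ∈ ∅
  x = 9: [0↦5, 1↦4, 2↦5, 3↦8, 4↦2, 5↦9, 6↦7, 7↦7, 8↦9, 9↦2, 10↦8]  zeros at y ∈ ∅
  x = 10: [0↦10, 1↦0, 2↦3, 3↦8, 4↦4, 5↦2, 6↦2, 7↦4, 8↦8, 9↦3, 10↦0]  zeros at y ∈ {1, 10}
Collecting zeros: affine points = {(0, 0), (0, 9), (3, 5), (3, 9), (5, 0), (5, 10), (7, 1), (7, 5), (10, 1), (10, 10)}.
Total count |C(F_11)_aff| = 10.


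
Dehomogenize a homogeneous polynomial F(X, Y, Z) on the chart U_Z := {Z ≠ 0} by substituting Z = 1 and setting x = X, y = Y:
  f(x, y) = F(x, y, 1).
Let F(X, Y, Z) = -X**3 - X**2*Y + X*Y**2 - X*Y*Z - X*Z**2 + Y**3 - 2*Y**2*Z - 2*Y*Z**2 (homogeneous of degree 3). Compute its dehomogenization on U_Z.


f(x, y) = -x**3 - x**2*y + x*y**2 - x*y - x + y**3 - 2*y**2 - 2*y

On U_Z we set Z = 1. Each monomial c·X^i·Y^j·Z^k in F becomes c·x^i·y^j·1^k = c·x^i·y^j.
Substituting Z = 1: F(X, Y, 1) = -x**3 - x**2*y + x*y**2 - x*y - x + y**3 - 2*y**2 - 2*y.
Note: deg(f) ≤ deg(F) = 3; strict inequality happens when F is divisible by Z (lost terms).


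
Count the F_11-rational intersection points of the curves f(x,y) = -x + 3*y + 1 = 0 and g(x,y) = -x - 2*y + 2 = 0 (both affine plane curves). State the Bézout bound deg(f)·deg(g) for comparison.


Common zeros: {(6, 9)}; count = 1; Bézout bound = 1.

deg(f) = 1, deg(g) = 1, so Bézout bound = 1.
Scan x ∈ F_11. For each x, list the y ∈ F_11 with f(x, y) ≡ 0 and those with g(x, y) ≡ 0 (mod 11); the common zeros in that column are the intersection.
  x = 0: f ≡ 0 at y ∈ {7}; g ≡ 0 at y ∈ {1}; common: ∅.
  x = 1: f ≡ 0 at y ∈ {0}; g ≡ 0 at y ∈ {6}; common: ∅.
  x = 2: f ≡ 0 at y ∈ {4}; g ≡ 0 at y ∈ {0}; common: ∅.
  x = 3: f ≡ 0 at y ∈ {8}; g ≡ 0 at y ∈ {5}; common: ∅.
  x = 4: f ≡ 0 at y ∈ {1}; g ≡ 0 at y ∈ {10}; common: ∅.
  x = 5: f ≡ 0 at y ∈ {5}; g ≡ 0 at y ∈ {4}; common: ∅.
  x = 6: f ≡ 0 at y ∈ {9}; g ≡ 0 at y ∈ {9}; common: {9}.
  x = 7: f ≡ 0 at y ∈ {2}; g ≡ 0 at y ∈ {3}; common: ∅.
  x = 8: f ≡ 0 at y ∈ {6}; g ≡ 0 at y ∈ {8}; common: ∅.
  x = 9: f ≡ 0 at y ∈ {10}; g ≡ 0 at y ∈ {2}; common: ∅.
  x = 10: f ≡ 0 at y ∈ {3}; g ≡ 0 at y ∈ {7}; common: ∅.
Collecting: common zeros = {(6, 9)}, so the count is 1.
Comparison with the Bézout bound: 1 ≤ 1 = deg(f)·deg(g), as expected for curves with no common component (the bound is attained).


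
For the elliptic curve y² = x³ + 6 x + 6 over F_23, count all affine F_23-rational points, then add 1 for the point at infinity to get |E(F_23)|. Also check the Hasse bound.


Affine points = {(0, 11), (0, 12), (1, 6), (1, 17), (2, 7), (2, 16), (4, 5), (4, 18), (5, 0), (7, 0), (10, 10), (10, 13), (11, 0), (12, 9), (12, 14), (13, 2), (13, 21), (16, 9), (16, 14), (18, 9), (18, 14), (21, 3), (21, 20)}; affine count = 23; |E(F_23)| = 24.

Discriminant check: Δ ∝ 4a³ + 27b² = 4·6³ + 27·6² = 4·216 + 27·36 ≡ 19 (mod 23). Nonzero ⇒ E is nonsingular.
For each x ∈ F_23, compute rhs = x³ + 6·x + 6 mod 23, then count y ∈ F_23 with y² ≡ rhs.
  x = 0: rhs = 6, matching y values: 11, 12 (2 points).
  x = 1: rhs = 13, matching y values: 6, 17 (2 points).
  x = 2: rhs = 3, matching y values: 7, 16 (2 points).
  x = 3: rhs = 5, matching y values: none (0 points).
  x = 4: rhs = 2, matching y values: 5, 18 (2 points).
  x = 5: rhs = 0, matching y values: 0 (1 points).
  x = 6: rhs = 5, matching y values: none (0 points).
  x = 7: rhs = 0, matching y values: 0 (1 points).
  x = 8: rhs = 14, matching y values: none (0 points).
  x = 9: rhs = 7, matching y values: none (0 points).
  x = 10: rhs = 8, matching y values: 10, 13 (2 points).
  x = 11: rhs = 0, matching y values: 0 (1 points).
  x = 12: rhs = 12, matching y values: 9, 14 (2 points).
  x = 13: rhs = 4, matching y values: 2, 21 (2 points).
  x = 14: rhs = 5, matching y values: none (0 points).
  x = 15: rhs = 21, matching y values: none (0 points).
  x = 16: rhs = 12, matching y values: 9, 14 (2 points).
  x = 17: rhs = 7, matching y values: none (0 points).
  x = 18: rhs = 12, matching y values: 9, 14 (2 points).
  x = 19: rhs = 10, matching y values: none (0 points).
  x = 20: rhs = 7, matching y values: none (0 points).
  x = 21: rhs = 9, matching y values: 3, 20 (2 points).
  x = 22: rhs = 22, matching y values: none (0 points).
Total affine count: 23.
Full point count |E(F_23)| = 23 + 1 = 24.
Hasse bound: |24 − (23+1)| = |0| = 0 ≤ 2√23 ≈ 9.5917 ✓.


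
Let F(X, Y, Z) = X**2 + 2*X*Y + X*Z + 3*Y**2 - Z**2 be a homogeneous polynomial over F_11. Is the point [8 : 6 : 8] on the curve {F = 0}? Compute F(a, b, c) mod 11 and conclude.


F(8,6,8) ≡ 4 (mod 11); P is NOT on the curve.

Evaluate F(8, 6, 8) term-by-term (mod 11).
  X**2 ↦ 1·64·1·1 = 64
  2*X*Y ↦ 2·8·6·1 = 96
  X*Z ↦ 1·8·1·8 = 64
  3*Y**2 ↦ 3·1·36·1 = 108
  -Z**2 ↦ -1·1·1·64 = -64
Sum: F(8, 6, 8) = (64) + (96) + (64) + (108) + (-64) = 268.
Reducing mod 11: 268 ≡ 4 (mod 11).
Since F(a, b, c) ≡ 4 ≠ 0 (mod 11), P does NOT lie on the curve.


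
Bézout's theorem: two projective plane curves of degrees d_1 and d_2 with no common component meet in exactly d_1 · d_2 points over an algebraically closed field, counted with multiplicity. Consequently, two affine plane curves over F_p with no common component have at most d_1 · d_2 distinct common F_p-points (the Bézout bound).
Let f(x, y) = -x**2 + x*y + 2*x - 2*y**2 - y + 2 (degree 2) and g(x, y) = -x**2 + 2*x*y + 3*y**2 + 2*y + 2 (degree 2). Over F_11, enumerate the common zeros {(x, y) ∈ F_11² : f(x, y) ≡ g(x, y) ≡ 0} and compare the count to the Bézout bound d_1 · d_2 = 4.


Common zeros: {(8, 10)}; count = 1; Bézout bound = 4.

deg(f) = 2, deg(g) = 2, so Bézout bound = 4.
Scan x ∈ F_11. For each x, list the y ∈ F_11 with f(x, y) ≡ 0 and those with g(x, y) ≡ 0 (mod 11); the common zeros in that column are the intersection.
  x = 0: f ≡ 0 at y ∈ ∅; g ≡ 0 at y ∈ ∅; common: ∅.
  x = 1: f ≡ 0 at y ∈ ∅; g ≡ 0 at y ∈ {7, 10}; common: ∅.
  x = 2: f ≡ 0 at y ∈ ∅; g ≡ 0 at y ∈ {2, 7}; common: ∅.
  x = 3: f ≡ 0 at y ∈ ∅; g ≡ 0 at y ∈ {3, 9}; common: ∅.
  x = 4: f ≡ 0 at y ∈ {8, 10}; g ≡ 0 at y ∈ {6, 9}; common: ∅.
  x = 5: f ≡ 0 at y ∈ {1}; g ≡ 0 at y ∈ ∅; common: ∅.
  x = 6: f ≡ 0 at y ∈ {0, 8}; g ≡ 0 at y ∈ ∅; common: ∅.
  x = 7: f ≡ 0 at y ∈ {0, 3}; g ≡ 0 at y ∈ ∅; common: ∅.
  x = 8: f ≡ 0 at y ∈ {10}; g ≡ 0 at y ∈ {6, 10}; common: {10}.
  x = 9: f ≡ 0 at y ∈ {1, 3}; g ≡ 0 at y ∈ ∅; common: ∅.
  x = 10: f ≡ 0 at y ∈ ∅; g ≡ 0 at y ∈ ∅; common: ∅.
Collecting: common zeros = {(8, 10)}, so the count is 1.
Comparison with the Bézout bound: 1 ≤ 4 = deg(f)·deg(g), as expected for curves with no common component (the affine F_11-count falls short of the bound because intersections may lie at infinity, over extension fields, or carry multiplicity).
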